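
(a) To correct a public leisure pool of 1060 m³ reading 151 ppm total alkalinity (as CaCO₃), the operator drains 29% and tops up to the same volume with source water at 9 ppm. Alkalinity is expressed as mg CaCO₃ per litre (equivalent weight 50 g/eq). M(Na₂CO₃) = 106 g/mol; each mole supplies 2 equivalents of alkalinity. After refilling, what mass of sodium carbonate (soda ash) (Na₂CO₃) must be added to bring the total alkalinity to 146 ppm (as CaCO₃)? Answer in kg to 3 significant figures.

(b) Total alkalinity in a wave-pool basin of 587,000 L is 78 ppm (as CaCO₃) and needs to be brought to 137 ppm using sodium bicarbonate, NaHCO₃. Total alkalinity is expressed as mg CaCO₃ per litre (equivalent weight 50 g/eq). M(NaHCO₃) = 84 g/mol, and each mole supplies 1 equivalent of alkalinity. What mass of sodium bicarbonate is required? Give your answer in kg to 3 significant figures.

(a) Volume: 1060 m³ = 1,060,000 L.
(a) After draining 29% and refilling: 151 × 0.71 + 9 × 0.29 = 109.82 ppm.
(a) Deficit to target: 146 − 109.82 = 36.18 mg/L.
(a) As CaCO₃: 36.18 mg/L × 1,060,000 L = 38,350 g; ÷ 50 g/eq ÷ 2 = 383.5 mol Na₂CO₃.
(a) Mass: 383.5 × 106 = 40,650 g.

(b) Alkalinity to add: (137 − 78) = 59 mg/L as CaCO₃ × 587,000 L = 34,630 g as CaCO₃.
(b) Equivalents: 34,630 g ÷ 50 g/eq = 692.7 eq.
(b) NaHCO₃ supplies 1 eq per mole → 692.7 mol.
(b) Mass: 692.7 mol × 84 g/mol = 58,180 g.

(a) 40.7 kg; (b) 58.2 kg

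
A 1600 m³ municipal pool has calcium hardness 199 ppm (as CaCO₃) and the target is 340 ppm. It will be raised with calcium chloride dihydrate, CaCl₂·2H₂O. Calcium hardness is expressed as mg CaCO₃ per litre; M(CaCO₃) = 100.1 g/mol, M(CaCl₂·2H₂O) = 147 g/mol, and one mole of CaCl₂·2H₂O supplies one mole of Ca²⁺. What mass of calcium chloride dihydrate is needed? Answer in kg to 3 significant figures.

Volume: 1600 m³ = 1,600,000 L.
Hardness to add: (340 − 199) = 141 mg/L as CaCO₃ × 1,600,000 L = 225,600 g as CaCO₃.
Moles of Ca²⁺ (1 mol Ca²⁺ ≡ 1 mol CaCO₃): 225,600 / 100.1 g/mol = 2254 mol.
Mass of CaCl₂·2H₂O: 2254 × 147 = 331,300 g.

331 kg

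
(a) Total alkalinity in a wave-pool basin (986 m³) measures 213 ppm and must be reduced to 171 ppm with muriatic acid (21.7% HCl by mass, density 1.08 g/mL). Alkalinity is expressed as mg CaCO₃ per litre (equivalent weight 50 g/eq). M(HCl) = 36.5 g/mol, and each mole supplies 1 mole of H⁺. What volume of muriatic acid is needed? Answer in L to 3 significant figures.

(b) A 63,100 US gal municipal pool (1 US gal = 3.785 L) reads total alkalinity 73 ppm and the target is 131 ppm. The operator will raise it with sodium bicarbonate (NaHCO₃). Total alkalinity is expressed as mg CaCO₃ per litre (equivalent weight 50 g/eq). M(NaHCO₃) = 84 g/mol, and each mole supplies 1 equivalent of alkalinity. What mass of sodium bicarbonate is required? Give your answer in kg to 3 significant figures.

(a) Volume: 986 m³ = 986,000 L.
(a) Alkalinity to neutralize: (213 − 171) = 42 mg/L as CaCO₃ × 986,000 L = 41,410 g as CaCO₃.
(a) Equivalents of H⁺ required: 41,410 ÷ 50 g/eq = 828.2 eq = 828.2 mol HCl.
(a) Mass of HCl: 828.2 × 36.5 = 30,230 g.
(a) Mass of 21.7% solution: 30,230 / 0.217 = 139,300 g.
(a) Volume: 139,300 g ÷ 1.08 g/mL = 129,000 mL.

(b) Volume: 63,100 US gal × 3.785 L/gal = 238,834 L.
(b) Alkalinity to add: (131 − 73) = 58 mg/L as CaCO₃ × 238,834 L = 13,850 g as CaCO₃.
(b) Equivalents: 13,850 g ÷ 50 g/eq = 277 eq.
(b) NaHCO₃ supplies 1 eq per mole → 277 mol.
(b) Mass: 277 mol × 84 g/mol = 23,270 g.

(a) 129 L; (b) 23.3 kg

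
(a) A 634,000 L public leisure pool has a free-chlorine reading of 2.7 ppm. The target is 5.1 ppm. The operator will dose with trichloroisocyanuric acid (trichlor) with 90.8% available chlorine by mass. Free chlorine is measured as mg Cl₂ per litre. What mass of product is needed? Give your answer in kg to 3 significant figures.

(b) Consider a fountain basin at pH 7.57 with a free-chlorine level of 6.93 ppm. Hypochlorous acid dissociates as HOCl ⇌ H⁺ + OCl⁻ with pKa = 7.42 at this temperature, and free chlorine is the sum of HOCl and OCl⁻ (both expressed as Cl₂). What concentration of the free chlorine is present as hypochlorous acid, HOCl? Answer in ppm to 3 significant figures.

(a) 1.68 kg; (b) 2.87 ppm

(a) Chlorine deficit: 5.1 − 2.7 = 2.4 ppm = 2.4 mg/L as Cl₂.
(a) Cl₂ equivalent needed: 2.4 mg/L × 634,000 L = 1,522,000 mg = 1522 g.
(a) Product at 90.8% available chlorine: 1522 / 0.908 = 1676 g.

(b) [OCl⁻]/[HOCl] = 10^(pH − pKa) = 10^(7.57 − 7.42) = 10^0.15 = 1.413.
(b) Fraction as HOCl = 1 / (1 + 1.413) = 0.4145.
(b) HOCl = 0.4145 × 6.93 ppm = 2.872 ppm.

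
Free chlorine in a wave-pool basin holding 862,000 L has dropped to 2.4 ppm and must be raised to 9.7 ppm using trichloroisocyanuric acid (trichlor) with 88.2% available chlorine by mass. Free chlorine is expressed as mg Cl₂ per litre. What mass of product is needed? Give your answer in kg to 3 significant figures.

7.13 kg

Chlorine deficit: 9.7 − 2.4 = 7.3 ppm = 7.3 mg/L as Cl₂.
Cl₂ equivalent needed: 7.3 mg/L × 862,000 L = 6,293,000 mg = 6293 g.
Product at 88.2% available chlorine: 6293 / 0.882 = 7134 g.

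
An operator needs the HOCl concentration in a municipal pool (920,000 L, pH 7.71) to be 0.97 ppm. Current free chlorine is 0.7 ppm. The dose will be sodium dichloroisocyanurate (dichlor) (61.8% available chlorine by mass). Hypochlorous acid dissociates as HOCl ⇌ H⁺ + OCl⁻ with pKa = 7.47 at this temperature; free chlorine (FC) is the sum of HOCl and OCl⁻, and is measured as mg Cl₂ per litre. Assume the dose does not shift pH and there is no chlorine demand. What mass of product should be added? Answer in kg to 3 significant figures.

[OCl⁻]/[HOCl] = 10^(pH − pKa) = 10^(7.71 − 7.47) = 1.738; fraction as HOCl = 1/(1 + 1.738) = 0.3653.
Free chlorine required for 0.97 ppm HOCl: 0.97 / 0.3653 = 2.656 ppm.
FC to add: 2.656 − 0.7 = 1.956 mg/L as Cl₂.
Cl₂ equivalent: 1.956 mg/L × 920,000 L = 1799 g.
Product at 61.8% available Cl: 1799 / 0.618 = 2911 g.

2.91 kg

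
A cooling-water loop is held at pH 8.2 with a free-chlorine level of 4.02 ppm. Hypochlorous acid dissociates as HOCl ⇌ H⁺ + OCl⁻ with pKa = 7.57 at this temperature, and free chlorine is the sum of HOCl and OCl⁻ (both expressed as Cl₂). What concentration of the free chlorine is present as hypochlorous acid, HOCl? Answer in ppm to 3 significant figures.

[OCl⁻]/[HOCl] = 10^(pH − pKa) = 10^(8.2 − 7.57) = 10^0.63 = 4.266.
Fraction as HOCl = 1 / (1 + 4.266) = 0.1899.
HOCl = 0.1899 × 4.02 ppm = 0.7634 ppm.

0.763 ppm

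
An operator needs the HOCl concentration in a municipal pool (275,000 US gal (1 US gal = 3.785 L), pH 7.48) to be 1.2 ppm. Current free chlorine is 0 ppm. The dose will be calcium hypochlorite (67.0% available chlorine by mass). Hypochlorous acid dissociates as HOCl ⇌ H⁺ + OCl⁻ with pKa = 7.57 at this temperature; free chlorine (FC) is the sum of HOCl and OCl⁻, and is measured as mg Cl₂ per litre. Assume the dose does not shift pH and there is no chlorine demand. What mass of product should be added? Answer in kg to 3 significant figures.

3.38 kg

Volume: 275,000 US gal × 3.785 L/gal = 1,040,875 L.
[OCl⁻]/[HOCl] = 10^(pH − pKa) = 10^(7.48 − 7.57) = 0.8128; fraction as HOCl = 1/(1 + 0.8128) = 0.5516.
Free chlorine required for 1.2 ppm HOCl: 1.2 / 0.5516 = 2.175 ppm.
FC to add: 2.175 − 0 = 2.175 mg/L as Cl₂.
Cl₂ equivalent: 2.175 mg/L × 1,040,875 L = 2264 g.
Product at 67.0% available Cl: 2264 / 0.67 = 3380 g.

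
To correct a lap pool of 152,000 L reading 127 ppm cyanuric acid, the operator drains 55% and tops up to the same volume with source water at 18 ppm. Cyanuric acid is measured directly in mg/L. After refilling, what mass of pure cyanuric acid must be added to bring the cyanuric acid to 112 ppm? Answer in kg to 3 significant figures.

After draining 55% and refilling: 127 × 0.45 + 18 × 0.55 = 67.05 ppm.
Deficit to target: 112 − 67.05 = 44.95 mg/L.
Mass: 44.95 mg/L × 152,000 L = 6832 g cyanuric acid.

6.83 kg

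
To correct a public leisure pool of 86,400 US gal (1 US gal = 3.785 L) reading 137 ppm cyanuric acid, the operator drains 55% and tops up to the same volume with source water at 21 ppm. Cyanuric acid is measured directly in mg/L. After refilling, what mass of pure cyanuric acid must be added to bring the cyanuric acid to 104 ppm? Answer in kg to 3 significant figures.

10.1 kg

Volume: 86,400 US gal × 3.785 L/gal = 327,024 L.
After draining 55% and refilling: 137 × 0.45 + 21 × 0.55 = 73.2 ppm.
Deficit to target: 104 − 73.2 = 30.8 mg/L.
Mass: 30.8 mg/L × 327,024 L = 10,070 g cyanuric acid.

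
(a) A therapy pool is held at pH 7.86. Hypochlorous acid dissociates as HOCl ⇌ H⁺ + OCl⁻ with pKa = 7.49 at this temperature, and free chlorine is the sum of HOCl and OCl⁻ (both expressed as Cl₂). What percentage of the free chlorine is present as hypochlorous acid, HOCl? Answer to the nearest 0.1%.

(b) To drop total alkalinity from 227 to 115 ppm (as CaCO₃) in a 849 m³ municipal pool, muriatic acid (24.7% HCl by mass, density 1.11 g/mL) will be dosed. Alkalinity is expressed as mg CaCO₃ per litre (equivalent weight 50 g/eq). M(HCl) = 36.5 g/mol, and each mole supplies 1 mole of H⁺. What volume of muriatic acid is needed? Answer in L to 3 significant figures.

(a) [OCl⁻]/[HOCl] = 10^(pH − pKa) = 10^(7.86 − 7.49) = 10^0.37 = 2.344.
(a) Fraction as HOCl = 1 / (1 + 2.344) = 0.299.

(b) Volume: 849 m³ = 849,000 L.
(b) Alkalinity to neutralize: (227 − 115) = 112 mg/L as CaCO₃ × 849,000 L = 95,090 g as CaCO₃.
(b) Equivalents of H⁺ required: 95,090 ÷ 50 g/eq = 1902 eq = 1902 mol HCl.
(b) Mass of HCl: 1902 × 36.5 = 69,410 g.
(b) Mass of 24.7% solution: 69,410 / 0.247 = 281,000 g.
(b) Volume: 281,000 g ÷ 1.11 g/mL = 253,200 mL.

(a) 29.9%; (b) 253 L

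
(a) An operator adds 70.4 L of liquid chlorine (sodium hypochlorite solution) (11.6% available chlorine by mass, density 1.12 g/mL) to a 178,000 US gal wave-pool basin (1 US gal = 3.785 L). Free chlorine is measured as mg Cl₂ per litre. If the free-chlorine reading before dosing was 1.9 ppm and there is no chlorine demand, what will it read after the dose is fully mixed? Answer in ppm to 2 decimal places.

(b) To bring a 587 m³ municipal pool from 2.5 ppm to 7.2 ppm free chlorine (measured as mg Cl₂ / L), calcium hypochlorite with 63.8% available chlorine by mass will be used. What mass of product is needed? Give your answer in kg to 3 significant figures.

(a) 15.48 ppm; (b) 4.32 kg

(a) Volume: 178,000 US gal × 3.785 L/gal = 673,730 L.
(a) Mass of solution: 70.4 L × 1000 mL/L × 1.12 g/mL = 78,850 g.
(a) Available chlorine delivered: 78,850 g × 0.116 = 9146 g as Cl₂.
(a) Concentration rise: 9146 g / 673,730 L = 13.58 mg/L = 13.58 ppm.
(a) Final FC: 1.9 + 13.58 = 15.48 ppm.

(b) Volume: 587 m³ = 587,000 L.
(b) Chlorine deficit: 7.2 − 2.5 = 4.7 ppm = 4.7 mg/L as Cl₂.
(b) Cl₂ equivalent needed: 4.7 mg/L × 587,000 L = 2,759,000 mg = 2759 g.
(b) Product at 63.8% available chlorine: 2759 / 0.638 = 4324 g.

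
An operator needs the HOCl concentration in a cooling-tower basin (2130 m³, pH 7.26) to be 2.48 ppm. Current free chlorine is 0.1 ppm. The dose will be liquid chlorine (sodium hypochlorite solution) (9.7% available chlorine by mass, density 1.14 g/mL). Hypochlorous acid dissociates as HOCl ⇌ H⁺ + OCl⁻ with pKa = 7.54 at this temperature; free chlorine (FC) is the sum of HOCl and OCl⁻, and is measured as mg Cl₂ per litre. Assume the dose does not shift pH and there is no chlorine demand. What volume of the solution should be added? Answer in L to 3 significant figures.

70.9 L

Volume: 2130 m³ = 2,130,000 L.
[OCl⁻]/[HOCl] = 10^(pH − pKa) = 10^(7.26 − 7.54) = 0.5248; fraction as HOCl = 1/(1 + 0.5248) = 0.6558.
Free chlorine required for 2.48 ppm HOCl: 2.48 / 0.6558 = 3.782 ppm.
FC to add: 3.782 − 0.1 = 3.682 mg/L as Cl₂.
Cl₂ equivalent: 3.682 mg/L × 2,130,000 L = 7842 g.
Product at 9.7% available Cl: 7842 / 0.097 = 80,840 g.
Volume: 80,840 g ÷ 1.14 g/mL = 70,910 mL.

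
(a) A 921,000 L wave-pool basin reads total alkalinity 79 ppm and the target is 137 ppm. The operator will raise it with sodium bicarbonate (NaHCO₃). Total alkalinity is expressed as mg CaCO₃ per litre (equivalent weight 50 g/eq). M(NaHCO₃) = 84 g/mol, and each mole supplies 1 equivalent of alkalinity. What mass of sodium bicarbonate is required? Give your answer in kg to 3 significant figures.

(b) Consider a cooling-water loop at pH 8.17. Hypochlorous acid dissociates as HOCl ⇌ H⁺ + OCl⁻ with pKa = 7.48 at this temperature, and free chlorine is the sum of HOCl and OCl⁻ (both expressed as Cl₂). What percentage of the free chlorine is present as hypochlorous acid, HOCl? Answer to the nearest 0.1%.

(a) 89.7 kg; (b) 17.0%

(a) Alkalinity to add: (137 − 79) = 58 mg/L as CaCO₃ × 921,000 L = 53,420 g as CaCO₃.
(a) Equivalents: 53,420 g ÷ 50 g/eq = 1068 eq.
(a) NaHCO₃ supplies 1 eq per mole → 1068 mol.
(a) Mass: 1068 mol × 84 g/mol = 89,740 g.

(b) [OCl⁻]/[HOCl] = 10^(pH − pKa) = 10^(8.17 − 7.48) = 10^0.69 = 4.898.
(b) Fraction as HOCl = 1 / (1 + 4.898) = 0.1696.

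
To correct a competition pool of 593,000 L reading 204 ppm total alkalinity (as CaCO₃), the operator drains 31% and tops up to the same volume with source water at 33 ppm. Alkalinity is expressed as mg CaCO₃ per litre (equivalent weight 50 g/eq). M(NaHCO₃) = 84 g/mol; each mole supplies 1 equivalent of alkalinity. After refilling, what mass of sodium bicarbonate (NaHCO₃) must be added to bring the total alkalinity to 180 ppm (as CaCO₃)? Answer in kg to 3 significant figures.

28.9 kg

After draining 31% and refilling: 204 × 0.69 + 33 × 0.31 = 150.99 ppm.
Deficit to target: 180 − 150.99 = 29.01 mg/L.
As CaCO₃: 29.01 mg/L × 593,000 L = 17,200 g; ÷ 50 g/eq ÷ 1 = 344.1 mol NaHCO₃.
Mass: 344.1 × 84 = 28,900 g.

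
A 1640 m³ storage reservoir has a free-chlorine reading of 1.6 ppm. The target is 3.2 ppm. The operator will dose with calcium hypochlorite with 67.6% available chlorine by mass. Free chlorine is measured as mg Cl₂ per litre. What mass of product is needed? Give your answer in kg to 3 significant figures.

Volume: 1640 m³ = 1,640,000 L.
Chlorine deficit: 3.2 − 1.6 = 1.6 ppm = 1.6 mg/L as Cl₂.
Cl₂ equivalent needed: 1.6 mg/L × 1,640,000 L = 2,624,000 mg = 2624 g.
Product at 67.6% available chlorine: 2624 / 0.676 = 3882 g.

3.88 kg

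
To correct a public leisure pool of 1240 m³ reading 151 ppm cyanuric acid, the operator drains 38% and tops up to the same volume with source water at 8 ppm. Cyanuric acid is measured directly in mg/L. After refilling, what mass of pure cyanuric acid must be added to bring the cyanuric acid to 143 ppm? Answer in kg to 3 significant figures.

57.5 kg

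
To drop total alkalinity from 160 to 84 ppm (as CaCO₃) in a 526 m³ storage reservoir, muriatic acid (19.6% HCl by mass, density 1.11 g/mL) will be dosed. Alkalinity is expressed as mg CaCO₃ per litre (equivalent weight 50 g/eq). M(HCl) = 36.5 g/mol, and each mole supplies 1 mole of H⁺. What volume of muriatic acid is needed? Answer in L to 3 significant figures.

Volume: 526 m³ = 526,000 L.
Alkalinity to neutralize: (160 − 84) = 76 mg/L as CaCO₃ × 526,000 L = 39,980 g as CaCO₃.
Equivalents of H⁺ required: 39,980 ÷ 50 g/eq = 799.5 eq = 799.5 mol HCl.
Mass of HCl: 799.5 × 36.5 = 29,180 g.
Mass of 19.6% solution: 29,180 / 0.196 = 148,900 g.
Volume: 148,900 g ÷ 1.11 g/mL = 134,100 mL.

134 L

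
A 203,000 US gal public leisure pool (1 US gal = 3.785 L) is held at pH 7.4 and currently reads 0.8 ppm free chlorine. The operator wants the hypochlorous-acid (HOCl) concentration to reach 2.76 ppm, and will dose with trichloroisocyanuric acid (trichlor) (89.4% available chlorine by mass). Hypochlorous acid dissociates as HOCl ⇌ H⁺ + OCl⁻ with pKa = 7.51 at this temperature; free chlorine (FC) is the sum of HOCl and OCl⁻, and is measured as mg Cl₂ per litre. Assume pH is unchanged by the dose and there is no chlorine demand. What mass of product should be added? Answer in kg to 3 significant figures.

Volume: 203,000 US gal × 3.785 L/gal = 768,355 L.
[OCl⁻]/[HOCl] = 10^(pH − pKa) = 10^(7.4 − 7.51) = 0.7762; fraction as HOCl = 1/(1 + 0.7762) = 0.563.
Free chlorine required for 2.76 ppm HOCl: 2.76 / 0.563 = 4.902 ppm.
FC to add: 4.902 − 0.8 = 4.102 mg/L as Cl₂.
Cl₂ equivalent: 4.102 mg/L × 768,355 L = 3152 g.
Product at 89.4% available Cl: 3152 / 0.894 = 3526 g.

3.53 kg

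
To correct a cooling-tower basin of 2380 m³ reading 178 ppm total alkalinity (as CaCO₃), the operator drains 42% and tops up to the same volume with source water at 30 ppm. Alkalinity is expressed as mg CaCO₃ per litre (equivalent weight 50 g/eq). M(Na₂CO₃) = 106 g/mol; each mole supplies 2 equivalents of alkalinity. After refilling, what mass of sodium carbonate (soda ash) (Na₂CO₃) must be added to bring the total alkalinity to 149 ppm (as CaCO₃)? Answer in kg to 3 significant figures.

Volume: 2380 m³ = 2,380,000 L.
After draining 42% and refilling: 178 × 0.58 + 30 × 0.42 = 115.84 ppm.
Deficit to target: 149 − 115.84 = 33.16 mg/L.
As CaCO₃: 33.16 mg/L × 2,380,000 L = 78,920 g; ÷ 50 g/eq ÷ 2 = 789.2 mol Na₂CO₃.
Mass: 789.2 × 106 = 83,660 g.

83.7 kg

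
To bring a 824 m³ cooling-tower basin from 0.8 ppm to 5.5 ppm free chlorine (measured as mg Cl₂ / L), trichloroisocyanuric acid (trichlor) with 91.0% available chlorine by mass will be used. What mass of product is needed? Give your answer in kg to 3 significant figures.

4.26 kg

Volume: 824 m³ = 824,000 L.
Chlorine deficit: 5.5 − 0.8 = 4.7 ppm = 4.7 mg/L as Cl₂.
Cl₂ equivalent needed: 4.7 mg/L × 824,000 L = 3,873,000 mg = 3873 g.
Product at 91.0% available chlorine: 3873 / 0.91 = 4256 g.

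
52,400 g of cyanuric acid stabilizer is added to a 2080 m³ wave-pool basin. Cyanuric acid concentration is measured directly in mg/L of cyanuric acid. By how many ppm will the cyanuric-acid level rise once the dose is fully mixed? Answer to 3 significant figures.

Volume: 2080 m³ = 2,080,000 L.
Rise: 52,400 g / 2,080,000 L × 1000 = 25.19 mg/L.

25.2 ppm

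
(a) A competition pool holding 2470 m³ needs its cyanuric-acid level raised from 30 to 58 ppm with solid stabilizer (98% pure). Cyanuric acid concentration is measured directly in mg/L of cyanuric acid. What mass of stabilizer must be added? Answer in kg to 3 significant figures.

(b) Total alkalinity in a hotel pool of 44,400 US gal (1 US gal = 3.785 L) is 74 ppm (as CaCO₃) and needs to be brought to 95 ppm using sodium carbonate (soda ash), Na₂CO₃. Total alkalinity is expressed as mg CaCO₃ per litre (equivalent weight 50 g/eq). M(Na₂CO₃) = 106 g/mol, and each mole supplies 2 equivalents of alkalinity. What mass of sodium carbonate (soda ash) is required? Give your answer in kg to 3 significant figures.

(a) Volume: 2470 m³ = 2,470,000 L.
(a) CYA to add: (58 − 30) = 28 mg/L × 2,470,000 L = 69,160 g cyanuric acid.
(a) At 98% purity: 69,160 / 0.98 = 70,570 g product.

(b) Volume: 44,400 US gal × 3.785 L/gal = 168,054 L.
(b) Alkalinity to add: (95 − 74) = 21 mg/L as CaCO₃ × 168,054 L = 3529 g as CaCO₃.
(b) Equivalents: 3529 g ÷ 50 g/eq = 70.58 eq.
(b) Each mole of Na₂CO₃ supplies 2 eq, so 70.58 / 2 = 35.29 mol.
(b) Mass: 35.29 mol × 106 g/mol = 3741 g.

(a) 70.6 kg; (b) 3.74 kg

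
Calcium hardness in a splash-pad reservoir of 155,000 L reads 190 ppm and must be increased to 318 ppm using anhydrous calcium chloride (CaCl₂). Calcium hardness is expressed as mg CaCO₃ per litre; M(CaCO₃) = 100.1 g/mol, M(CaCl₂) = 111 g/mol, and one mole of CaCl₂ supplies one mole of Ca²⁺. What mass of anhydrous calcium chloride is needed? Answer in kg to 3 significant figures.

Hardness to add: (318 − 190) = 128 mg/L as CaCO₃ × 155,000 L = 19,840 g as CaCO₃.
Moles of Ca²⁺ (1 mol Ca²⁺ ≡ 1 mol CaCO₃): 19,840 / 100.1 g/mol = 198.2 mol.
Mass of CaCl₂: 198.2 × 111 = 22,000 g.

22.0 kg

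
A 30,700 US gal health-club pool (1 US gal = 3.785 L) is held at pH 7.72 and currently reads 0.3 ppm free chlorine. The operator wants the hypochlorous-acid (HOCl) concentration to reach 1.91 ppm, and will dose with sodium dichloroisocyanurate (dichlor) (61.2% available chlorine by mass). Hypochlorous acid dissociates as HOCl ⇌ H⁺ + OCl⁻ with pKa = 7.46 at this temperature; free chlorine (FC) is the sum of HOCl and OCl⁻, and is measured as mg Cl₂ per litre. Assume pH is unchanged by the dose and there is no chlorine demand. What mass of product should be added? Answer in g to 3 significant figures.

Volume: 30,700 US gal × 3.785 L/gal = 116,200 L.
[OCl⁻]/[HOCl] = 10^(pH − pKa) = 10^(7.72 − 7.46) = 1.82; fraction as HOCl = 1/(1 + 1.82) = 0.3546.
Free chlorine required for 1.91 ppm HOCl: 1.91 / 0.3546 = 5.386 ppm.
FC to add: 5.386 − 0.3 = 5.086 mg/L as Cl₂.
Cl₂ equivalent: 5.086 mg/L × 116,200 L = 590.9 g.
Product at 61.2% available Cl: 590.9 / 0.612 = 965.6 g.

966 g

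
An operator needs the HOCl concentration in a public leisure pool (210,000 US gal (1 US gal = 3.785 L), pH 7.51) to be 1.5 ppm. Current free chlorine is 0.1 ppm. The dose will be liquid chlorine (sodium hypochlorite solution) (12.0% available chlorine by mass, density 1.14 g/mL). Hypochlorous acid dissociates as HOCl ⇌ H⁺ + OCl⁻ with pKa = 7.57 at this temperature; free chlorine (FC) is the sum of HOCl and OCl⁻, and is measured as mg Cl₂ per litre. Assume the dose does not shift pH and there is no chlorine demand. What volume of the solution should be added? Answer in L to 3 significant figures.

15.7 L

Volume: 210,000 US gal × 3.785 L/gal = 794,850 L.
[OCl⁻]/[HOCl] = 10^(pH − pKa) = 10^(7.51 − 7.57) = 0.871; fraction as HOCl = 1/(1 + 0.871) = 0.5345.
Free chlorine required for 1.5 ppm HOCl: 1.5 / 0.5345 = 2.806 ppm.
FC to add: 2.806 − 0.1 = 2.706 mg/L as Cl₂.
Cl₂ equivalent: 2.706 mg/L × 794,850 L = 2151 g.
Product at 12.0% available Cl: 2151 / 0.12 = 17,930 g.
Volume: 17,930 g ÷ 1.14 g/mL = 15,730 mL.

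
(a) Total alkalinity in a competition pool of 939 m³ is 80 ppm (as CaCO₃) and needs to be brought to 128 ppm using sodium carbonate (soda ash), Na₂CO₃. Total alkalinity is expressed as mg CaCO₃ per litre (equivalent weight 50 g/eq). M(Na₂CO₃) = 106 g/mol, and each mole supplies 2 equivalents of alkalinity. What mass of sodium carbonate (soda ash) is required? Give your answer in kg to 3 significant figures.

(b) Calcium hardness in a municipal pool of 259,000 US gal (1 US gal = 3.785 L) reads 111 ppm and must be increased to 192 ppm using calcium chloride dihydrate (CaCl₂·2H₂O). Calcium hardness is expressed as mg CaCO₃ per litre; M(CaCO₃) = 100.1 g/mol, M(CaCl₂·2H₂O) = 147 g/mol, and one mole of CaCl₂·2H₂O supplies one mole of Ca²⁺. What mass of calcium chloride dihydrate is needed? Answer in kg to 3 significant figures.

(a) Volume: 939 m³ = 939,000 L.
(a) Alkalinity to add: (128 − 80) = 48 mg/L as CaCO₃ × 939,000 L = 45,070 g as CaCO₃.
(a) Equivalents: 45,070 g ÷ 50 g/eq = 901.4 eq.
(a) Each mole of Na₂CO₃ supplies 2 eq, so 901.4 / 2 = 450.7 mol.
(a) Mass: 450.7 mol × 106 g/mol = 47,780 g.

(b) Volume: 259,000 US gal × 3.785 L/gal = 980,315 L.
(b) Hardness to add: (192 − 111) = 81 mg/L as CaCO₃ × 980,315 L = 79,410 g as CaCO₃.
(b) Moles of Ca²⁺ (1 mol Ca²⁺ ≡ 1 mol CaCO₃): 79,410 / 100.1 g/mol = 793.3 mol.
(b) Mass of CaCl₂·2H₂O: 793.3 × 147 = 116,600 g.

(a) 47.8 kg; (b) 117 kg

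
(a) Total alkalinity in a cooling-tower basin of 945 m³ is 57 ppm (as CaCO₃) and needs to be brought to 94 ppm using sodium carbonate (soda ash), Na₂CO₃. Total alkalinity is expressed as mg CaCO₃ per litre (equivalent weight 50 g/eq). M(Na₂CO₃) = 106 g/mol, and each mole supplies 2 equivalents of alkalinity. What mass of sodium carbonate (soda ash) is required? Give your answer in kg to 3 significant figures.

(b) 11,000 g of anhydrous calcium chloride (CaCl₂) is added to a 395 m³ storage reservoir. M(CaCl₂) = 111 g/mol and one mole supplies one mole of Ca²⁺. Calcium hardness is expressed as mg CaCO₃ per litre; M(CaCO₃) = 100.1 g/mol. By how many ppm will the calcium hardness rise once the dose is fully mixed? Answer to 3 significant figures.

(a) Volume: 945 m³ = 945,000 L.
(a) Alkalinity to add: (94 − 57) = 37 mg/L as CaCO₃ × 945,000 L = 34,960 g as CaCO₃.
(a) Equivalents: 34,960 g ÷ 50 g/eq = 699.3 eq.
(a) Each mole of Na₂CO₃ supplies 2 eq, so 699.3 / 2 = 349.6 mol.
(a) Mass: 349.6 mol × 106 g/mol = 37,060 g.

(b) Volume: 395 m³ = 395,000 L.
(b) Moles of Ca²⁺: 11,000 g ÷ 111 g/mol = 99.1 mol.
(b) As CaCO₃: 99.1 mol × 100.1 g/mol = 9920 g.
(b) Rise: 9920 g / 395,000 L × 1000 = 25.11 mg/L.

(a) 37.1 kg; (b) 25.1 ppm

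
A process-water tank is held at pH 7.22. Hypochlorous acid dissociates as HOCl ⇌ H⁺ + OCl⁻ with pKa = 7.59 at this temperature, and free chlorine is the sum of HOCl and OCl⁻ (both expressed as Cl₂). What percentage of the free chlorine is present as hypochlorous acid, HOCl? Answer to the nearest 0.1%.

70.1%

[OCl⁻]/[HOCl] = 10^(pH − pKa) = 10^(7.22 − 7.59) = 10^-0.37 = 0.4266.
Fraction as HOCl = 1 / (1 + 0.4266) = 0.701.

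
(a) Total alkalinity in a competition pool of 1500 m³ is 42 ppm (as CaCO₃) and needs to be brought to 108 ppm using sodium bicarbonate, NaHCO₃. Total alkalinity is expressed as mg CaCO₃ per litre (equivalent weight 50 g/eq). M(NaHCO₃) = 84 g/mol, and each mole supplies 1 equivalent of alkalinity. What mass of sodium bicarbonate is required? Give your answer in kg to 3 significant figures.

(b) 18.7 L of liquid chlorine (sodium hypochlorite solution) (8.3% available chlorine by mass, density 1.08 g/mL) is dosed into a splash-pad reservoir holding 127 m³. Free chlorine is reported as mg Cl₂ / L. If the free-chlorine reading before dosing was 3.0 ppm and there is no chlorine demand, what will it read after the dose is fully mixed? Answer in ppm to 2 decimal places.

(a) Volume: 1500 m³ = 1,500,000 L.
(a) Alkalinity to add: (108 − 42) = 66 mg/L as CaCO₃ × 1,500,000 L = 99,000 g as CaCO₃.
(a) Equivalents: 99,000 g ÷ 50 g/eq = 1980 eq.
(a) NaHCO₃ supplies 1 eq per mole → 1980 mol.
(a) Mass: 1980 mol × 84 g/mol = 166,300 g.

(b) Volume: 127 m³ = 127,000 L.
(b) Mass of solution: 18.7 L × 1000 mL/L × 1.08 g/mL = 20,200 g.
(b) Available chlorine delivered: 20,200 g × 0.083 = 1676 g as Cl₂.
(b) Concentration rise: 1676 g / 127,000 L = 13.2 mg/L = 13.20 ppm.
(b) Final FC: 3.0 + 13.20 = 16.20 ppm.

(a) 166 kg; (b) 16.20 ppm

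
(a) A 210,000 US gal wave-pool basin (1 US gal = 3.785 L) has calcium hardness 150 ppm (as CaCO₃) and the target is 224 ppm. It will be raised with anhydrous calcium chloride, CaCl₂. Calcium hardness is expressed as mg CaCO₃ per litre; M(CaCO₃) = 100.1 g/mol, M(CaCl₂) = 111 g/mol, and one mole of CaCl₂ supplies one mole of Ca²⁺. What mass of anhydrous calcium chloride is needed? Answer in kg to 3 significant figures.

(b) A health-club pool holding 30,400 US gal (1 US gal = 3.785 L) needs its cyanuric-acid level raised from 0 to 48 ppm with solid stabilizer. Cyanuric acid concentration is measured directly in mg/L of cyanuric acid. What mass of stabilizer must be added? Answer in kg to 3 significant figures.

(a) 65.2 kg; (b) 5.52 kg

(a) Volume: 210,000 US gal × 3.785 L/gal = 794,850 L.
(a) Hardness to add: (224 − 150) = 74 mg/L as CaCO₃ × 794,850 L = 58,820 g as CaCO₃.
(a) Moles of Ca²⁺ (1 mol Ca²⁺ ≡ 1 mol CaCO₃): 58,820 / 100.1 g/mol = 587.6 mol.
(a) Mass of CaCl₂: 587.6 × 111 = 65,220 g.

(b) Volume: 30,400 US gal × 3.785 L/gal = 115,064 L.
(b) CYA to add: (48 − 0) = 48 mg/L × 115,064 L = 5523 g cyanuric acid.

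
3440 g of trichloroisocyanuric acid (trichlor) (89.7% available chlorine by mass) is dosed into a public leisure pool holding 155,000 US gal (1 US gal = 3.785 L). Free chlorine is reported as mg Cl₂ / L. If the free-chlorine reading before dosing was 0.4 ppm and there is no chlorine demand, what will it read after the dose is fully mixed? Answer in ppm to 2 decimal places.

Volume: 155,000 US gal × 3.785 L/gal = 586,675 L.
Available chlorine delivered: 3440 g × 0.897 = 3086 g as Cl₂.
Concentration rise: 3086 g / 586,675 L = 5.26 mg/L = 5.26 ppm.
Final FC: 0.4 + 5.26 = 5.66 ppm.

5.66 ppm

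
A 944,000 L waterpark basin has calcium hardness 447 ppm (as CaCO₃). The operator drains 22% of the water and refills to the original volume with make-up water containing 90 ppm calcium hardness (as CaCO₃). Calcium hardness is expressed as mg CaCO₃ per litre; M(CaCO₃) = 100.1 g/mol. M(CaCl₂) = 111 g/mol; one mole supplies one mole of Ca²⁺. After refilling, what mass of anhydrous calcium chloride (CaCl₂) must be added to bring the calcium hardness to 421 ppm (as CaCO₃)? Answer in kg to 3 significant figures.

After draining 22% and refilling: 447 × 0.78 + 90 × 0.22 = 368.46 ppm.
Deficit to target: 421 − 368.46 = 52.54 mg/L.
As CaCO₃: 52.54 mg/L × 944,000 L = 49,600 g; ÷ 100.1 = 495.5 mol Ca²⁺.
Mass: 495.5 × 111 = 55,000 g.

55.0 kg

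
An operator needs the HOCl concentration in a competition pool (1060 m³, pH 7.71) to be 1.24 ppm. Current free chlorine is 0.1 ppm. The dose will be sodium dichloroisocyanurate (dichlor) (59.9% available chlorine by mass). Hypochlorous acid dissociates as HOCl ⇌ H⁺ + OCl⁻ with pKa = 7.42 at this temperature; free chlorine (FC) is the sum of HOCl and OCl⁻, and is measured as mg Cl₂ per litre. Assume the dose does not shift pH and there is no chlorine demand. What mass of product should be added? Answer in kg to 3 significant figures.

6.30 kg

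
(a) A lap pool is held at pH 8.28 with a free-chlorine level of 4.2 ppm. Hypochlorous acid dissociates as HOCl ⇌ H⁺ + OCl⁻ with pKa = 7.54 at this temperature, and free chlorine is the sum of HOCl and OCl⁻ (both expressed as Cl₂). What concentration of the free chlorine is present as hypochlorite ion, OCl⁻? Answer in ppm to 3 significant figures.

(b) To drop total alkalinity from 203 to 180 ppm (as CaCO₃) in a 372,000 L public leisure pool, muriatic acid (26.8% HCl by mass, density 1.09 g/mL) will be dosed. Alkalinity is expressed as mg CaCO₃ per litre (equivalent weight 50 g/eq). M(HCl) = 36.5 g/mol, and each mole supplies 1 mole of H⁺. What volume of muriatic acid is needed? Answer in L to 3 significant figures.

(a) 3.55 ppm; (b) 21.4 L

(a) [OCl⁻]/[HOCl] = 10^(pH − pKa) = 10^(8.28 − 7.54) = 10^0.74 = 5.495.
(a) Fraction as HOCl = 1 / (1 + 5.495) = 0.154.
(a) OCl⁻ = (1 − 0.154) × 4.2 ppm = 3.553 ppm.

(b) Alkalinity to neutralize: (203 − 180) = 23 mg/L as CaCO₃ × 372,000 L = 8556 g as CaCO₃.
(b) Equivalents of H⁺ required: 8556 ÷ 50 g/eq = 171.1 eq = 171.1 mol HCl.
(b) Mass of HCl: 171.1 × 36.5 = 6246 g.
(b) Mass of 26.8% solution: 6246 / 0.268 = 23,310 g.
(b) Volume: 23,310 g ÷ 1.09 g/mL = 21,380 mL.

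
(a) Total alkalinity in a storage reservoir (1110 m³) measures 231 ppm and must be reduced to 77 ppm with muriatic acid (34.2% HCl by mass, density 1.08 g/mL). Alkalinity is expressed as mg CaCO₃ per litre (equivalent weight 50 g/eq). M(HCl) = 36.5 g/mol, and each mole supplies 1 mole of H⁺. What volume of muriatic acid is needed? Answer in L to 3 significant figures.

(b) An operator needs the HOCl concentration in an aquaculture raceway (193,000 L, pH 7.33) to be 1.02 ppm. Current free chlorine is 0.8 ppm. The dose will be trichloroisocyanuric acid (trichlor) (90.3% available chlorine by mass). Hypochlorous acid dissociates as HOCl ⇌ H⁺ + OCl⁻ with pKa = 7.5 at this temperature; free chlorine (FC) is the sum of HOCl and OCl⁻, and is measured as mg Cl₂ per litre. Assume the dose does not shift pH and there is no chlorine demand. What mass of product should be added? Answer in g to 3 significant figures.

(a) 338 L; (b) 194 g

(a) Volume: 1110 m³ = 1,110,000 L.
(a) Alkalinity to neutralize: (231 − 77) = 154 mg/L as CaCO₃ × 1,110,000 L = 170,900 g as CaCO₃.
(a) Equivalents of H⁺ required: 170,900 ÷ 50 g/eq = 3419 eq = 3419 mol HCl.
(a) Mass of HCl: 3419 × 36.5 = 124,800 g.
(a) Mass of 34.2% solution: 124,800 / 0.342 = 364,900 g.
(a) Volume: 364,900 g ÷ 1.08 g/mL = 337,800 mL.

(b) [OCl⁻]/[HOCl] = 10^(pH − pKa) = 10^(7.33 − 7.5) = 0.6761; fraction as HOCl = 1/(1 + 0.6761) = 0.5966.
(b) Free chlorine required for 1.02 ppm HOCl: 1.02 / 0.5966 = 1.71 ppm.
(b) FC to add: 1.71 − 0.8 = 0.9096 mg/L as Cl₂.
(b) Cl₂ equivalent: 0.9096 mg/L × 193,000 L = 175.6 g.
(b) Product at 90.3% available Cl: 175.6 / 0.903 = 194.4 g.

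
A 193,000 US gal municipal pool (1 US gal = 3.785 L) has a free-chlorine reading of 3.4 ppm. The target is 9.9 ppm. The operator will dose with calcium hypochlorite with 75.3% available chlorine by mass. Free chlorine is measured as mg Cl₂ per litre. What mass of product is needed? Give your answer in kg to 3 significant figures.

6.31 kg

Volume: 193,000 US gal × 3.785 L/gal = 730,505 L.
Chlorine deficit: 9.9 − 3.4 = 6.5 ppm = 6.5 mg/L as Cl₂.
Cl₂ equivalent needed: 6.5 mg/L × 730,505 L = 4,748,000 mg = 4748 g.
Product at 75.3% available chlorine: 4748 / 0.753 = 6306 g.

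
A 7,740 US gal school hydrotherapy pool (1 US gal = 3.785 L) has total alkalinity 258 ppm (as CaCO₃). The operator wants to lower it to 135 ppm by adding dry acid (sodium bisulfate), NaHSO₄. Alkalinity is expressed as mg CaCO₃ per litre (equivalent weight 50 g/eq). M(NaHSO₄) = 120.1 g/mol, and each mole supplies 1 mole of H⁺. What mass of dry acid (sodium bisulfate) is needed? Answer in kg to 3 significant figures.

Volume: 7,740 US gal × 3.785 L/gal = 29,296 L.
Alkalinity to neutralize: (258 − 135) = 123 mg/L as CaCO₃ × 29,296 L = 3603 g as CaCO₃.
Equivalents of H⁺ required: 3603 ÷ 50 g/eq = 72.07 eq = 72.07 mol NaHSO₄.
Mass of NaHSO₄: 72.07 × 120.1 = 8655 g.

8.66 kg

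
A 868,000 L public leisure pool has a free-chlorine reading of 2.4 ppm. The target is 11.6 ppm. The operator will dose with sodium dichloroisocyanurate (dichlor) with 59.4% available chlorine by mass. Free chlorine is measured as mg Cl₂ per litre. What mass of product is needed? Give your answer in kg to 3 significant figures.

Chlorine deficit: 11.6 − 2.4 = 9.2 ppm = 9.2 mg/L as Cl₂.
Cl₂ equivalent needed: 9.2 mg/L × 868,000 L = 7,986,000 mg = 7986 g.
Product at 59.4% available chlorine: 7986 / 0.594 = 13,440 g.

13.4 kg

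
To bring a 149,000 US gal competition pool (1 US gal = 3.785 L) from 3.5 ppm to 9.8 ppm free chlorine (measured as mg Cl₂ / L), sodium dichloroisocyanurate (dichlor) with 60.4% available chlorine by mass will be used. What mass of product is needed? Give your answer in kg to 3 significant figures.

5.88 kg

Volume: 149,000 US gal × 3.785 L/gal = 563,965 L.
Chlorine deficit: 9.8 − 3.5 = 6.3 ppm = 6.3 mg/L as Cl₂.
Cl₂ equivalent needed: 6.3 mg/L × 563,965 L = 3,553,000 mg = 3553 g.
Product at 60.4% available chlorine: 3553 / 0.604 = 5882 g.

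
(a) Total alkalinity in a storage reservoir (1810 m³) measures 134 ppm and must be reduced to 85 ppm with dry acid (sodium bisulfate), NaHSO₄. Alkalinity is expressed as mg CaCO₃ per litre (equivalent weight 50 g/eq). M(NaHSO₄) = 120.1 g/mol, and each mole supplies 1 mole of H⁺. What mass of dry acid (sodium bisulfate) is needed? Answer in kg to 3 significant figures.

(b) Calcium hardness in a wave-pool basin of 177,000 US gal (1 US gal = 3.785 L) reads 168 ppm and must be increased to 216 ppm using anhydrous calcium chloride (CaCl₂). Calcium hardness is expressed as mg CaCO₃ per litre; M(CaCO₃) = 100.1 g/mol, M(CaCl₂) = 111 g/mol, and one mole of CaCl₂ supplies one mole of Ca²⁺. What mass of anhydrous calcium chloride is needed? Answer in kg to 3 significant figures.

(a) 213 kg; (b) 35.7 kg

(a) Volume: 1810 m³ = 1,810,000 L.
(a) Alkalinity to neutralize: (134 − 85) = 49 mg/L as CaCO₃ × 1,810,000 L = 88,690 g as CaCO₃.
(a) Equivalents of H⁺ required: 88,690 ÷ 50 g/eq = 1774 eq = 1774 mol NaHSO₄.
(a) Mass of NaHSO₄: 1774 × 120.1 = 213,000 g.

(b) Volume: 177,000 US gal × 3.785 L/gal = 669,945 L.
(b) Hardness to add: (216 − 168) = 48 mg/L as CaCO₃ × 669,945 L = 32,160 g as CaCO₃.
(b) Moles of Ca²⁺ (1 mol Ca²⁺ ≡ 1 mol CaCO₃): 32,160 / 100.1 g/mol = 321.3 mol.
(b) Mass of CaCl₂: 321.3 × 111 = 35,660 g.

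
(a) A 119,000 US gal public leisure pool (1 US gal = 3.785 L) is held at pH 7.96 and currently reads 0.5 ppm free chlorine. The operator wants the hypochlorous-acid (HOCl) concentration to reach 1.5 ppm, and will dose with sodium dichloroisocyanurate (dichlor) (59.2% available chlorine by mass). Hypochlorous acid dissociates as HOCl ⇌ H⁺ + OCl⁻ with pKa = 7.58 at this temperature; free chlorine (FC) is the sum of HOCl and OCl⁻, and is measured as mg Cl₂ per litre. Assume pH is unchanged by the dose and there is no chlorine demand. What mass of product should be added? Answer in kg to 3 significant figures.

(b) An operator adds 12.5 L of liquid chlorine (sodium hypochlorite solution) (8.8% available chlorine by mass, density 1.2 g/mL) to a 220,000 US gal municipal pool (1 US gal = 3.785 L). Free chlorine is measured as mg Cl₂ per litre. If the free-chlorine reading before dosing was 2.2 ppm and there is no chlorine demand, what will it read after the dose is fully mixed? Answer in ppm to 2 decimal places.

(a) 3.50 kg; (b) 3.79 ppm

(a) Volume: 119,000 US gal × 3.785 L/gal = 450,415 L.
(a) [OCl⁻]/[HOCl] = 10^(pH − pKa) = 10^(7.96 − 7.58) = 2.399; fraction as HOCl = 1/(1 + 2.399) = 0.2942.
(a) Free chlorine required for 1.5 ppm HOCl: 1.5 / 0.2942 = 5.098 ppm.
(a) FC to add: 5.098 − 0.5 = 4.598 mg/L as Cl₂.
(a) Cl₂ equivalent: 4.598 mg/L × 450,415 L = 2071 g.
(a) Product at 59.2% available Cl: 2071 / 0.592 = 3499 g.

(b) Volume: 220,000 US gal × 3.785 L/gal = 832,700 L.
(b) Mass of solution: 12.5 L × 1000 mL/L × 1.2 g/mL = 15,000 g.
(b) Available chlorine delivered: 15,000 g × 0.088 = 1320 g as Cl₂.
(b) Concentration rise: 1320 g / 832,700 L = 1.585 mg/L = 1.59 ppm.
(b) Final FC: 2.2 + 1.59 = 3.79 ppm.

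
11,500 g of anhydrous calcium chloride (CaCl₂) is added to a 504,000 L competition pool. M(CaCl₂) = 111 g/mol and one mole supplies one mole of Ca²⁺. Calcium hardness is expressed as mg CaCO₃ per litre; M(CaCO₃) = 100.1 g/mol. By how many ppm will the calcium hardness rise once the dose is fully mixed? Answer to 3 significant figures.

Moles of Ca²⁺: 11,500 g ÷ 111 g/mol = 103.6 mol.
As CaCO₃: 103.6 mol × 100.1 g/mol = 10,370 g.
Rise: 10,370 g / 504,000 L × 1000 = 20.58 mg/L.

20.6 ppm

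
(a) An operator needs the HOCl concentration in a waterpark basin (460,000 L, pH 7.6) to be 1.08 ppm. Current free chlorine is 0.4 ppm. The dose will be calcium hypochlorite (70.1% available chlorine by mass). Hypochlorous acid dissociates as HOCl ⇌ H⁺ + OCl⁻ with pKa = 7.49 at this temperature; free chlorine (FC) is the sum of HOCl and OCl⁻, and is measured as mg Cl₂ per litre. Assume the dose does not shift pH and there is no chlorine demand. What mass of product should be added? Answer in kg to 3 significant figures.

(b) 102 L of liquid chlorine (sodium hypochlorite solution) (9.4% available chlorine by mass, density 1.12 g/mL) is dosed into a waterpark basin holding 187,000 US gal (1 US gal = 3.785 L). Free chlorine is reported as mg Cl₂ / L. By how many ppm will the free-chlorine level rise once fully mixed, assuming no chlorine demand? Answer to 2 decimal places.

(a) 1.36 kg; (b) 15.17 ppm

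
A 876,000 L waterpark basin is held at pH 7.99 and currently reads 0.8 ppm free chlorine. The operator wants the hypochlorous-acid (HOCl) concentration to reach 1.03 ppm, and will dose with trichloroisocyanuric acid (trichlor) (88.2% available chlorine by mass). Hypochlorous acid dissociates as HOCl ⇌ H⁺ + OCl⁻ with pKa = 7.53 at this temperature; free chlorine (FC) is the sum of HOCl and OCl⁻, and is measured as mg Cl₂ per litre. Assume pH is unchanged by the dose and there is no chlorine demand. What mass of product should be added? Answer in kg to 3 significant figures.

3.18 kg

[OCl⁻]/[HOCl] = 10^(pH − pKa) = 10^(7.99 − 7.53) = 2.884; fraction as HOCl = 1/(1 + 2.884) = 0.2575.
Free chlorine required for 1.03 ppm HOCl: 1.03 / 0.2575 = 4.001 ppm.
FC to add: 4.001 − 0.8 = 3.201 mg/L as Cl₂.
Cl₂ equivalent: 3.201 mg/L × 876,000 L = 2804 g.
Product at 88.2% available Cl: 2804 / 0.882 = 3179 g.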